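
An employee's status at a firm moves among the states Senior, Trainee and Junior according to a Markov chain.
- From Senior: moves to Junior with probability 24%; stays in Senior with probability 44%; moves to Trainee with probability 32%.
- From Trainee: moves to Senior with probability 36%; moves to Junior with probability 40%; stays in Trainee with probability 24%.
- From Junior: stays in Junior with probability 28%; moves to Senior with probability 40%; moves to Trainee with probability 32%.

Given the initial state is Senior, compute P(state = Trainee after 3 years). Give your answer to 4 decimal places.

Propagate the distribution vector 3 years from Senior.
After 0 years: (1.0000, 0.0000, 0.0000)
After 1 year: (0.4400, 0.3200, 0.2400)
After 2 years: (0.4048, 0.2944, 0.3008)
After 3 years: (0.4044, 0.2964, 0.2991)
P(in Trainee after 3 years) = 0.2964

0.2964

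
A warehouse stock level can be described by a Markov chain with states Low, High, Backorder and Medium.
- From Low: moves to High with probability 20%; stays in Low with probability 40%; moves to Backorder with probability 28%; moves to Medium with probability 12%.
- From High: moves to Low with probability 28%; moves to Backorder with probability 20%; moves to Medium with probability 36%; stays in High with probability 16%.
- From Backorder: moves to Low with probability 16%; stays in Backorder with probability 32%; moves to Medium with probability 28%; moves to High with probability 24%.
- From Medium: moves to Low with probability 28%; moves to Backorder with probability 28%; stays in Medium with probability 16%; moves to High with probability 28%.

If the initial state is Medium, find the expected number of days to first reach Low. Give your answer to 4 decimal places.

4.0420

Let t(s) be the expected number of days to first reach Low from state s, with t(Low) = 0. Conditioning on the first day:
t(High) = 1 + 0.16·t(High) + 0.2·t(Backorder) + 0.36·t(Medium)
t(Backorder) = 1 + 0.24·t(High) + 0.32·t(Backorder) + 0.28·t(Medium)
t(Medium) = 1 + 0.28·t(High) + 0.28·t(Backorder) + 0.16·t(Medium)
Solving: t(High) = 4.0058, t(Backorder) = 4.5487, t(Medium) = 4.0420.
Expected days from Medium to Low: 4.0420.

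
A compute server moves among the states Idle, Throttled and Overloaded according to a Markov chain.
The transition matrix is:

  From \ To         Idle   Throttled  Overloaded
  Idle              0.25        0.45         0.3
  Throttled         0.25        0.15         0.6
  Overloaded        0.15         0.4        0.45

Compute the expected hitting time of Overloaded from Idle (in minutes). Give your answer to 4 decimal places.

2.4762

Let t(s) be the expected number of minutes to first reach Overloaded from state s, with t(Overloaded) = 0. Conditioning on the first minute:
t(Idle) = 1 + 0.25·t(Idle) + 0.45·t(Throttled)
t(Throttled) = 1 + 0.25·t(Idle) + 0.15·t(Throttled)
Solving: t(Idle) = 2.4762, t(Throttled) = 1.9048.
Expected minutes from Idle to Overloaded: 2.4762.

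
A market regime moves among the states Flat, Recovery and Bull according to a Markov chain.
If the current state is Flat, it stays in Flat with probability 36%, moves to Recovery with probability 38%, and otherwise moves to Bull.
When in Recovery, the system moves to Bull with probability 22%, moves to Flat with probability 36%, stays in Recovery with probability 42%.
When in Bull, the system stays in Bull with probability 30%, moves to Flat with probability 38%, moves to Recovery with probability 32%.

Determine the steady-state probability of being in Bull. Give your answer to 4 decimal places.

0.2550

Let the stationary distribution be π with π = πP and π_1 + π_2 + π_3 = 1.
π_1 = 0.36·π_1 + 0.36·π_2 + 0.38·π_3
π_2 = 0.38·π_1 + 0.42·π_2 + 0.32·π_3
Solving with the normalization constraint gives π = (0.3651, 0.3799, 0.2550).
So the stationary probability of Bull is 0.2550.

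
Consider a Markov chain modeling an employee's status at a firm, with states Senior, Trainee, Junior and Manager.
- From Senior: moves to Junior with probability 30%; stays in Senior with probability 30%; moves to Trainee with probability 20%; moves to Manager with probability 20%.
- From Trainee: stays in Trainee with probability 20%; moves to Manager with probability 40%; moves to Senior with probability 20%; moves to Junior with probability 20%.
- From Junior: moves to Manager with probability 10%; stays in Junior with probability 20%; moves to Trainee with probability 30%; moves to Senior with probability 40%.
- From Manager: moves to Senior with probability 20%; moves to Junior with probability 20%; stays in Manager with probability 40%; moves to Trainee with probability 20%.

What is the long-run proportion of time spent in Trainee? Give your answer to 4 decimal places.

Let the stationary distribution be π with π = πP and π_1 + π_2 + π_3 + π_4 = 1.
π_1 = 0.3·π_1 + 0.2·π_2 + 0.4·π_3 + 0.2·π_4
π_2 = 0.2·π_1 + 0.2·π_2 + 0.3·π_3 + 0.2·π_4
π_3 = 0.3·π_1 + 0.2·π_2 + 0.2·π_3 + 0.2·π_4
Solving with the normalization constraint gives π = (0.2727, 0.2227, 0.2273, 0.2773).
So the stationary probability of Trainee is 0.2227.

0.2227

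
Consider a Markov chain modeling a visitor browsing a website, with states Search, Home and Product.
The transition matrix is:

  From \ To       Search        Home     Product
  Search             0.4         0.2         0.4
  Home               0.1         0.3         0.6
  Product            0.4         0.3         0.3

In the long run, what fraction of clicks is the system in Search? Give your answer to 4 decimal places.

Let the stationary distribution be π with π = πP and π_1 + π_2 + π_3 = 1.
π_1 = 0.4·π_1 + 0.1·π_2 + 0.4·π_3
π_2 = 0.2·π_1 + 0.3·π_2 + 0.3·π_3
Solving with the normalization constraint gives π = (0.3196, 0.2680, 0.4124).
So the stationary probability of Search is 0.3196.

0.3196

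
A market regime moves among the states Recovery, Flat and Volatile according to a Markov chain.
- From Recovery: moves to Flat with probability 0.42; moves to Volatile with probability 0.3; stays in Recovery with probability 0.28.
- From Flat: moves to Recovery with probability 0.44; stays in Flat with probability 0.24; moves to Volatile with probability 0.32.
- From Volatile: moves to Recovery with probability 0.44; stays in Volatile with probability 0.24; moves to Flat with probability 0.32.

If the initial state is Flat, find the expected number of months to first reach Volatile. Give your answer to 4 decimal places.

3.2009

Let t(s) be the expected number of months to first reach Volatile from state s, with t(Volatile) = 0. Conditioning on the first month:
t(Recovery) = 1 + 0.28·t(Recovery) + 0.42·t(Flat)
t(Flat) = 1 + 0.44·t(Recovery) + 0.24·t(Flat)
Solving: t(Recovery) = 3.2561, t(Flat) = 3.2009.
Expected months from Flat to Volatile: 3.2009.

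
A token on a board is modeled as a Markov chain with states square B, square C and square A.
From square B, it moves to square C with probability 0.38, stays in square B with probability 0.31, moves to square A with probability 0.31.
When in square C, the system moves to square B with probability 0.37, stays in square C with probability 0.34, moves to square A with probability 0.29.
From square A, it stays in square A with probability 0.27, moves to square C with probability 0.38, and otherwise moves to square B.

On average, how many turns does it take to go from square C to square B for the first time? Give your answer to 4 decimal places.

2.7449

Let t(s) be the expected number of turns to first reach square B from state s, with t(square B) = 0. Conditioning on the first turn:
t(square C) = 1 + 0.34·t(square C) + 0.29·t(square A)
t(square A) = 1 + 0.38·t(square C) + 0.27·t(square A)
Solving: t(square C) = 2.7449, t(square A) = 2.7987.
Expected turns from square C to square B: 2.7449.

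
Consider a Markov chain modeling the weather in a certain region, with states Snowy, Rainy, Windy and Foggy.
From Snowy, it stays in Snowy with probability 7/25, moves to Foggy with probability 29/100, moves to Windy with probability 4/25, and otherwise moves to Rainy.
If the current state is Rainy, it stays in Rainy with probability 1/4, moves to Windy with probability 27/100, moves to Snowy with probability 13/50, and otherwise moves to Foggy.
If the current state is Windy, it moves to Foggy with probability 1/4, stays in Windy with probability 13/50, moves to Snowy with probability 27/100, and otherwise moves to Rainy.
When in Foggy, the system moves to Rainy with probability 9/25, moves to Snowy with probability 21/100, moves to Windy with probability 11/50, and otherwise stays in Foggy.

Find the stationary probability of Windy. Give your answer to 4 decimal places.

0.2275

Let the stationary distribution be π with π = πP and π_1 + π_2 + π_3 + π_4 = 1.
π_1 = 0.28·π_1 + 0.26·π_2 + 0.27·π_3 + 0.21·π_4
π_2 = 0.27·π_1 + 0.25·π_2 + 0.22·π_3 + 0.36·π_4
π_3 = 0.16·π_1 + 0.27·π_2 + 0.26·π_3 + 0.22·π_4
Solving with the normalization constraint gives π = (0.2553, 0.2749, 0.2275, 0.2423).
So the stationary probability of Windy is 0.2275.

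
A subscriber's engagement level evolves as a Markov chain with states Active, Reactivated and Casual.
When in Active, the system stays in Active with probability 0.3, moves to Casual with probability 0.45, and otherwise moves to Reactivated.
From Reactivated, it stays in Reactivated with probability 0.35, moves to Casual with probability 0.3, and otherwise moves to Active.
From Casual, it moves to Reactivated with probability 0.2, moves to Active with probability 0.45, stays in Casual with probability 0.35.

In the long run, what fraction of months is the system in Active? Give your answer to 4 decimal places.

Let the stationary distribution be π with π = πP and π_1 + π_2 + π_3 = 1.
π_1 = 0.3·π_1 + 0.35·π_2 + 0.45·π_3
π_2 = 0.25·π_1 + 0.35·π_2 + 0.2·π_3
Solving with the normalization constraint gives π = (0.3690, 0.2570, 0.3740).
So the stationary probability of Active is 0.3690.

0.3690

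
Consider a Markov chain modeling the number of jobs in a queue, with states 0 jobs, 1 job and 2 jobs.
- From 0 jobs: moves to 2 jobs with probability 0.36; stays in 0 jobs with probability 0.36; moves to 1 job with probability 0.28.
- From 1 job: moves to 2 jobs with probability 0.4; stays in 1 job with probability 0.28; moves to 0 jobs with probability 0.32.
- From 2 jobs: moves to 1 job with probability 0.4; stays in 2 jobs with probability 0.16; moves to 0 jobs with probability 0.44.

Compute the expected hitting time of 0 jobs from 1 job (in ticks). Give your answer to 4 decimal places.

2.7878

Let t(s) be the expected number of ticks to first reach 0 jobs from state s, with t(0 jobs) = 0. Conditioning on the first tick:
t(1 job) = 1 + 0.28·t(1 job) + 0.4·t(2 jobs)
t(2 jobs) = 1 + 0.4·t(1 job) + 0.16·t(2 jobs)
Solving: t(1 job) = 2.7878, t(2 jobs) = 2.5180.
Expected ticks from 1 job to 0 jobs: 2.7878.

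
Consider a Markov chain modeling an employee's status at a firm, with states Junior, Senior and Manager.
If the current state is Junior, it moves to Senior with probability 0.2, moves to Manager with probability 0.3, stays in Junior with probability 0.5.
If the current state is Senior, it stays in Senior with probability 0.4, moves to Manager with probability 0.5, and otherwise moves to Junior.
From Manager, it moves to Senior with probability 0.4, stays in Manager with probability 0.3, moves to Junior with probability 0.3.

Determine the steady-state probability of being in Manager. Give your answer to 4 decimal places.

Let the stationary distribution be π with π = πP and π_1 + π_2 + π_3 = 1.
π_1 = 0.5·π_1 + 0.1·π_2 + 0.3·π_3
π_2 = 0.2·π_1 + 0.4·π_2 + 0.4·π_3
Solving with the normalization constraint gives π = (0.2895, 0.3421, 0.3684).
So the stationary probability of Manager is 0.3684.

0.3684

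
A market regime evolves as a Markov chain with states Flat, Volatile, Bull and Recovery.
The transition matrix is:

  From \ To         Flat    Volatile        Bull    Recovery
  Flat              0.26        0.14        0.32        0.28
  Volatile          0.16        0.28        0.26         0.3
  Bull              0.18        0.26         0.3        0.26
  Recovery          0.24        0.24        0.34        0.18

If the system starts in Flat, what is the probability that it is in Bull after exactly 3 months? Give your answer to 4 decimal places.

0.3052

Propagate the distribution vector 3 months from Flat.
After 0 months: (1.0000, 0.0000, 0.0000, 0.0000)
After 1 month: (0.2600, 0.1400, 0.3200, 0.2800)
After 2 months: (0.2148, 0.2260, 0.3108, 0.2484)
After 3 months: (0.2076, 0.2338, 0.3052, 0.2535)
P(in Bull after 3 months) = 0.3052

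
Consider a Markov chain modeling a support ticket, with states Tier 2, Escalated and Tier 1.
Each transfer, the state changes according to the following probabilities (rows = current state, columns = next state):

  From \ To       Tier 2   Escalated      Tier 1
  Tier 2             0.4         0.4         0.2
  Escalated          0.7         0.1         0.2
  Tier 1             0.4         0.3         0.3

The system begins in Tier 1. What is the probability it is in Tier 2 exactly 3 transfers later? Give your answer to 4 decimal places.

Propagate the distribution vector 3 transfers from Tier 1.
After 0 transfers: (0.0000, 0.0000, 1.0000)
After 1 transfer: (0.4000, 0.3000, 0.3000)
After 2 transfers: (0.4900, 0.2800, 0.2300)
After 3 transfers: (0.4840, 0.2930, 0.2230)
P(in Tier 2 after 3 transfers) = 0.4840

0.4840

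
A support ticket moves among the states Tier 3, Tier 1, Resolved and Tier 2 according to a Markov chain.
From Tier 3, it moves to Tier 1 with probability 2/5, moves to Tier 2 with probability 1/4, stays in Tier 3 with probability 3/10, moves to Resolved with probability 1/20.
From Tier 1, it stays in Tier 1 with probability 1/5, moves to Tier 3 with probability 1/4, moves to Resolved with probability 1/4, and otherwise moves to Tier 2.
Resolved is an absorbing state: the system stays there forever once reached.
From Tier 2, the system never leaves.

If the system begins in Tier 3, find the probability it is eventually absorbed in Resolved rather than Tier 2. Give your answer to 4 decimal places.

Let h(s) be the probability of absorption at Resolved starting from transient state s. Then h(Resolved) = 1 and h(Tier 2) = 0. By first-step analysis:
h(Tier 3) = 0.3·h(Tier 3) + 0.4·h(Tier 1) + 0.05·1 + 0.25·0
h(Tier 1) = 0.25·h(Tier 3) + 0.2·h(Tier 1) + 0.25·1 + 0.3·0
Solving: h(Tier 3) = 0.3043, h(Tier 1) = 0.4076.
Starting from Tier 3, the probability is 0.3043.

0.3043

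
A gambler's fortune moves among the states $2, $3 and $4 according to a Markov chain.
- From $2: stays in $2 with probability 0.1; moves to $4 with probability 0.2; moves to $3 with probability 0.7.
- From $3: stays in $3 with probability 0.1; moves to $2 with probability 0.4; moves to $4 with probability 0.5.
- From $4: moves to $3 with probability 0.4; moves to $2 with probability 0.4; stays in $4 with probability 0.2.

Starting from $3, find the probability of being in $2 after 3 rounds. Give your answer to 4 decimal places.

0.3160

Propagate the distribution vector 3 rounds from $3.
After 0 rounds: (0.0000, 1.0000, 0.0000)
After 1 round: (0.4000, 0.1000, 0.5000)
After 2 rounds: (0.2800, 0.4900, 0.2300)
After 3 rounds: (0.3160, 0.3370, 0.3470)
P(in $2 after 3 rounds) = 0.3160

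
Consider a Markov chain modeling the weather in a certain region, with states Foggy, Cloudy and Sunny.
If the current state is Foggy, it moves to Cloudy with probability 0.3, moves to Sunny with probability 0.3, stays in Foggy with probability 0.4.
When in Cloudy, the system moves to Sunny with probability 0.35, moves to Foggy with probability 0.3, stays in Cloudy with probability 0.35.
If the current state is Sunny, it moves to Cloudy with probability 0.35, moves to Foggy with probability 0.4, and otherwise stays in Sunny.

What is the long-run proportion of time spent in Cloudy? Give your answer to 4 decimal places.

Let the stationary distribution be π with π = πP and π_1 + π_2 + π_3 = 1.
π_1 = 0.4·π_1 + 0.3·π_2 + 0.4·π_3
π_2 = 0.3·π_1 + 0.35·π_2 + 0.35·π_3
Solving with the normalization constraint gives π = (0.3668, 0.3317, 0.3015).
So the stationary probability of Cloudy is 0.3317.

0.3317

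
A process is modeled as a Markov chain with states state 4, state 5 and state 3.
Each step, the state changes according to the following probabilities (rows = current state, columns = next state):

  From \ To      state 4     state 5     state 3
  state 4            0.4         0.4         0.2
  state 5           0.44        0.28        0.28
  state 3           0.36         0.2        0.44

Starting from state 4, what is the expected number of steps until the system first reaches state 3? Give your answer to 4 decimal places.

Let t(s) be the expected number of steps to first reach state 3 from state s, with t(state 3) = 0. Conditioning on the first step:
t(state 4) = 1 + 0.4·t(state 4) + 0.4·t(state 5)
t(state 5) = 1 + 0.44·t(state 4) + 0.28·t(state 5)
Solving: t(state 4) = 4.3750, t(state 5) = 4.0625.
Expected steps from state 4 to state 3: 4.3750.

4.3750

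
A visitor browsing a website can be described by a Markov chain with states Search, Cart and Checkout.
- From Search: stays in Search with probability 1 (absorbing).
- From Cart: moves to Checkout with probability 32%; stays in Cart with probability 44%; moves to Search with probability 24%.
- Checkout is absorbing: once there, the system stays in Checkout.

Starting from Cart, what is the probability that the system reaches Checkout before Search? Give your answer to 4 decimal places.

Let h(s) be the probability of absorption at Checkout starting from transient state s. Then h(Checkout) = 1 and h(Search) = 0. By first-step analysis:
h(Cart) = 0.24·0 + 0.44·h(Cart) + 0.32·1
Solving: h(Cart) = 0.5714.
Starting from Cart, the probability is 0.5714.

0.5714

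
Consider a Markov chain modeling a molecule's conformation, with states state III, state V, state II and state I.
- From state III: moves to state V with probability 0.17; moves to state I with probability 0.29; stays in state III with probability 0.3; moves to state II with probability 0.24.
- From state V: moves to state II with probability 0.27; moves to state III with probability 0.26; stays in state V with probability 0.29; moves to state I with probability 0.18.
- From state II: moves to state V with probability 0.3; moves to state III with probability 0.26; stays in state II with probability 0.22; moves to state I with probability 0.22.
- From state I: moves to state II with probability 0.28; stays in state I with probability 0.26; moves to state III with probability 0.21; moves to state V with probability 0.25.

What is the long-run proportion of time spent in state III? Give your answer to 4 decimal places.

Let the stationary distribution be π with π = πP and π_1 + π_2 + π_3 + π_4 = 1.
π_1 = 0.3·π_1 + 0.26·π_2 + 0.26·π_3 + 0.21·π_4
π_2 = 0.17·π_1 + 0.29·π_2 + 0.3·π_3 + 0.25·π_4
π_3 = 0.24·π_1 + 0.27·π_2 + 0.22·π_3 + 0.28·π_4
Solving with the normalization constraint gives π = (0.2585, 0.2520, 0.2520, 0.2375).
So the stationary probability of state III is 0.2585.

0.2585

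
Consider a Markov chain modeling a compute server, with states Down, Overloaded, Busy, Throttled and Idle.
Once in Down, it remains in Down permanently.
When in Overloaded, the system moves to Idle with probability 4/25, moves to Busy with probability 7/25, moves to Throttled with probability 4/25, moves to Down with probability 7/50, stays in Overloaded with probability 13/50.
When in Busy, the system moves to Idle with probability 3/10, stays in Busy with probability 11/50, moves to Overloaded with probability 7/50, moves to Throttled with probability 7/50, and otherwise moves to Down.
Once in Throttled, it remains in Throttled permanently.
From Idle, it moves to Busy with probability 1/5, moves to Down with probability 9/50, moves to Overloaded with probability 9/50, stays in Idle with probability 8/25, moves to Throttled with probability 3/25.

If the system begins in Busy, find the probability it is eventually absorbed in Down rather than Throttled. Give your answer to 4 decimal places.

Let h(s) be the probability of absorption at Down starting from transient state s. Then h(Down) = 1 and h(Throttled) = 0. By first-step analysis:
h(Overloaded) = 0.14·1 + 0.26·h(Overloaded) + 0.28·h(Busy) + 0.16·0 + 0.16·h(Idle)
h(Busy) = 0.2·1 + 0.14·h(Overloaded) + 0.22·h(Busy) + 0.14·0 + 0.3·h(Idle)
h(Idle) = 0.18·1 + 0.18·h(Overloaded) + 0.2·h(Busy) + 0.12·0 + 0.32·h(Idle)
Solving: h(Overloaded) = 0.5295, h(Busy) = 0.5718, h(Idle) = 0.5730.
Starting from Busy, the probability is 0.5718.

0.5718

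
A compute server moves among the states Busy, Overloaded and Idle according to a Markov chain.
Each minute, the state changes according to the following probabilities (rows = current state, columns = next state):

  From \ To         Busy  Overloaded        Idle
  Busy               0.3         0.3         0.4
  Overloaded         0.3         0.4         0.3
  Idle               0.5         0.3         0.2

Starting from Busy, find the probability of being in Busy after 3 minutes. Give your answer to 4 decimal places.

Propagate the distribution vector 3 minutes from Busy.
After 0 minutes: (1.0000, 0.0000, 0.0000)
After 1 minute: (0.3000, 0.3000, 0.4000)
After 2 minutes: (0.3800, 0.3300, 0.2900)
After 3 minutes: (0.3580, 0.3330, 0.3090)
P(in Busy after 3 minutes) = 0.3580

0.3580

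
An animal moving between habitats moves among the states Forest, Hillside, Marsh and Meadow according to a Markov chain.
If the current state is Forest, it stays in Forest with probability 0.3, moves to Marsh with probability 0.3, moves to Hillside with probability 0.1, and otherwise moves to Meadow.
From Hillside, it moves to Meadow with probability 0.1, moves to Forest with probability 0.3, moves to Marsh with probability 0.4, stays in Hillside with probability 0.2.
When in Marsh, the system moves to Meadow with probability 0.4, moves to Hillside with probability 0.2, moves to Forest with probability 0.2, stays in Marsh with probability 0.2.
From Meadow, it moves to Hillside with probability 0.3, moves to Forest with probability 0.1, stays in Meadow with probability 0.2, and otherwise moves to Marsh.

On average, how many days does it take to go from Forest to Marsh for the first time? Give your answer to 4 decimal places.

2.9345

Let t(s) be the expected number of days to first reach Marsh from state s, with t(Marsh) = 0. Conditioning on the first day:
t(Forest) = 1 + 0.3·t(Forest) + 0.1·t(Hillside) + 0.3·t(Meadow)
t(Hillside) = 1 + 0.3·t(Forest) + 0.2·t(Hillside) + 0.1·t(Meadow)
t(Meadow) = 1 + 0.1·t(Forest) + 0.3·t(Hillside) + 0.2·t(Meadow)
Solving: t(Forest) = 2.9345, t(Hillside) = 2.6781, t(Meadow) = 2.6211.
Expected days from Forest to Marsh: 2.9345.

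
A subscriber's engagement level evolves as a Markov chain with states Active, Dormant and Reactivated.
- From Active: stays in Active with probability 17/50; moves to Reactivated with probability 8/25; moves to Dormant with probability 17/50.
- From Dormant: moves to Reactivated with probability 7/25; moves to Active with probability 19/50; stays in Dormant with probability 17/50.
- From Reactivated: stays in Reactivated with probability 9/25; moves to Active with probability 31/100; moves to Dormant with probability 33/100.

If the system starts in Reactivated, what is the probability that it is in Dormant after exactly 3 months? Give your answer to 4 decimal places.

Propagate the distribution vector 3 months from Reactivated.
After 0 months: (0.0000, 0.0000, 1.0000)
After 1 month: (0.3100, 0.3300, 0.3600)
After 2 months: (0.3424, 0.3364, 0.3212)
After 3 months: (0.3438, 0.3368, 0.3194)
P(in Dormant after 3 months) = 0.3368

0.3368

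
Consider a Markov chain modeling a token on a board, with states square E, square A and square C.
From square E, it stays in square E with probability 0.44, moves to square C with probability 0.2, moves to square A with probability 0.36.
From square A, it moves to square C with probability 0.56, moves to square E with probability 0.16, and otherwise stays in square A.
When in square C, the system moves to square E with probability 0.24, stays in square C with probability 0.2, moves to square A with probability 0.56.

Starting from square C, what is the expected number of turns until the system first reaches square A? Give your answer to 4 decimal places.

2.0000

Let t(s) be the expected number of turns to first reach square A from state s, with t(square A) = 0. Conditioning on the first turn:
t(square E) = 1 + 0.44·t(square E) + 0.2·t(square C)
t(square C) = 1 + 0.24·t(square E) + 0.2·t(square C)
Solving: t(square E) = 2.5000, t(square C) = 2.0000.
Expected turns from square C to square A: 2.0000.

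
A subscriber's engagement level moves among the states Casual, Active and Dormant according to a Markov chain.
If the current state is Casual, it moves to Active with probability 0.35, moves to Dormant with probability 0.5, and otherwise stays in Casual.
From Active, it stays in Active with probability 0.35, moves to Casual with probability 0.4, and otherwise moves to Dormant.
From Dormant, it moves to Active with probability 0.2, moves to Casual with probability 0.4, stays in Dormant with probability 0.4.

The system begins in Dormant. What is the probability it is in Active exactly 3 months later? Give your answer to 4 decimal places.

Propagate the distribution vector 3 months from Dormant.
After 0 months: (0.0000, 0.0000, 1.0000)
After 1 month: (0.4000, 0.2000, 0.4000)
After 2 months: (0.3000, 0.2900, 0.4100)
After 3 months: (0.3250, 0.2885, 0.3865)
P(in Active after 3 months) = 0.2885

0.2885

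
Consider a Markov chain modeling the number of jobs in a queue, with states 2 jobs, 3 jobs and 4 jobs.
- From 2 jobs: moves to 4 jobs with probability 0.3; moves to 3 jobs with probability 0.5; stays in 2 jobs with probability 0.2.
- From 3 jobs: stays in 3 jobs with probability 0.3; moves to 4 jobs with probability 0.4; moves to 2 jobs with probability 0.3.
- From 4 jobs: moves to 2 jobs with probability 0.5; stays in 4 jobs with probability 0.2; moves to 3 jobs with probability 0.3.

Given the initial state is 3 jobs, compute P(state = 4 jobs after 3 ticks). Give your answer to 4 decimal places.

Propagate the distribution vector 3 ticks from 3 jobs.
After 0 ticks: (0.0000, 1.0000, 0.0000)
After 1 tick: (0.3000, 0.3000, 0.4000)
After 2 ticks: (0.3500, 0.3600, 0.2900)
After 3 ticks: (0.3230, 0.3700, 0.3070)
P(in 4 jobs after 3 ticks) = 0.3070

0.3070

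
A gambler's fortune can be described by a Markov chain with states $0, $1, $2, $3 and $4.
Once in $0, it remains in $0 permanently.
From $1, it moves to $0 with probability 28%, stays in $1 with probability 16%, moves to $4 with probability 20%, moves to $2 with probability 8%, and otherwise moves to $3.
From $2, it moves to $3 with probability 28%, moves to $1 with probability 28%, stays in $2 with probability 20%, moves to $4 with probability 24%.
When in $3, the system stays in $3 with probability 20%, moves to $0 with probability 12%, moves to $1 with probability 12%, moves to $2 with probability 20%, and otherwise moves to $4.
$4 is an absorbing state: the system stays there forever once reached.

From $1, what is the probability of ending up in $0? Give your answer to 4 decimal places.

0.4518

Let h(s) be the probability of absorption at $0 starting from transient state s. Then h($0) = 1 and h($4) = 0. By first-step analysis:
h($1) = 0.28·1 + 0.16·h($1) + 0.08·h($2) + 0.28·h($3) + 0.2·0
h($2) = 0.28·h($1) + 0.2·h($2) + 0.28·h($3) + 0.24·0
h($3) = 0.12·1 + 0.12·h($1) + 0.2·h($2) + 0.2·h($3) + 0.36·0
Solving: h($1) = 0.4518, h($2) = 0.2568, h($3) = 0.2820.
Starting from $1, the probability is 0.4518.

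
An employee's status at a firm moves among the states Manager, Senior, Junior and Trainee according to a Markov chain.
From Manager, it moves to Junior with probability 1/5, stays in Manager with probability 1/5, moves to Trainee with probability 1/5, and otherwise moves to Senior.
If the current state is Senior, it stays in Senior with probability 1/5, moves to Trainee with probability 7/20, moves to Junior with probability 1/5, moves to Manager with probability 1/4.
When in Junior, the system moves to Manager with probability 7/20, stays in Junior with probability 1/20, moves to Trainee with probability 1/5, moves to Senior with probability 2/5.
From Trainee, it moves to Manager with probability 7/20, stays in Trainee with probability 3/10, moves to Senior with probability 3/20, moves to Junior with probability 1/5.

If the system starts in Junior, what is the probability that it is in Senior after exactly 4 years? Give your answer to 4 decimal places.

0.2777

Propagate the distribution vector 4 years from Junior.
After 0 years: (0.0000, 0.0000, 1.0000, 0.0000)
After 1 year: (0.3500, 0.4000, 0.0500, 0.2000)
After 2 years: (0.2575, 0.2700, 0.1925, 0.2800)
After 3 years: (0.2844, 0.2760, 0.1711, 0.2685)
After 4 years: (0.2797, 0.2777, 0.1743, 0.2683)
P(in Senior after 4 years) = 0.2777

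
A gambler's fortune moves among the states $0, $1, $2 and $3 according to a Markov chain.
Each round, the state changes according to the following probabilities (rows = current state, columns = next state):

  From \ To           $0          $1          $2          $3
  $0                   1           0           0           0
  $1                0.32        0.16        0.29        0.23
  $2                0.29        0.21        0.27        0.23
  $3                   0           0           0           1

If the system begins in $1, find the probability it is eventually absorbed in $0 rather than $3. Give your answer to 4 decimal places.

Let h(s) be the probability of absorption at $0 starting from transient state s. Then h($0) = 1 and h($3) = 0. By first-step analysis:
h($1) = 0.32·1 + 0.16·h($1) + 0.29·h($2) + 0.23·0
h($2) = 0.29·1 + 0.21·h($1) + 0.27·h($2) + 0.23·0
Solving: h($1) = 0.5752, h($2) = 0.5627.
Starting from $1, the probability is 0.5752.

0.5752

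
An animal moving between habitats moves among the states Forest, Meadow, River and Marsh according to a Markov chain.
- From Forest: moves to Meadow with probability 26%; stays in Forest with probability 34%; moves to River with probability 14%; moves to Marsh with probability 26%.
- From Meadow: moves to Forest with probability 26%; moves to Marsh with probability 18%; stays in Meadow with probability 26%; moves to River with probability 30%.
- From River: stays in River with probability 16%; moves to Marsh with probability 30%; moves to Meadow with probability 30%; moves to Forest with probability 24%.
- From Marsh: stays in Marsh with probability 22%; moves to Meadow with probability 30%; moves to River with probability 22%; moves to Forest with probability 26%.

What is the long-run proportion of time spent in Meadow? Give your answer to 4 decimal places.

Let the stationary distribution be π with π = πP and π_1 + π_2 + π_3 + π_4 = 1.
π_1 = 0.34·π_1 + 0.26·π_2 + 0.24·π_3 + 0.26·π_4
π_2 = 0.26·π_1 + 0.26·π_2 + 0.3·π_3 + 0.3·π_4
π_3 = 0.14·π_1 + 0.3·π_2 + 0.16·π_3 + 0.22·π_4
Solving with the normalization constraint gives π = (0.2781, 0.2778, 0.2075, 0.2366).
So the stationary probability of Meadow is 0.2778.

0.2778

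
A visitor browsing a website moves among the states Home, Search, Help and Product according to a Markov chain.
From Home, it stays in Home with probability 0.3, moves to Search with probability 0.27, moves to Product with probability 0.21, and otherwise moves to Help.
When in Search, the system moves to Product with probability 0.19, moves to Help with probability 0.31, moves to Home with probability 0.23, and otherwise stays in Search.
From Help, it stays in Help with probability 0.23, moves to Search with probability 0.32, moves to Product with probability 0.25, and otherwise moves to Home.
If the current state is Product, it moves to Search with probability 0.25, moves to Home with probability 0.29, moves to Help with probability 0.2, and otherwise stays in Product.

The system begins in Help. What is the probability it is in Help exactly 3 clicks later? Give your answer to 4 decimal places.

Propagate the distribution vector 3 clicks from Help.
After 0 clicks: (0.0000, 0.0000, 1.0000, 0.0000)
After 1 click: (0.2000, 0.3200, 0.2300, 0.2500)
After 2 clicks: (0.2521, 0.2765, 0.2461, 0.2253)
After 3 clicks: (0.2538, 0.2778, 0.2428, 0.2256)
P(in Help after 3 clicks) = 0.2428

0.2428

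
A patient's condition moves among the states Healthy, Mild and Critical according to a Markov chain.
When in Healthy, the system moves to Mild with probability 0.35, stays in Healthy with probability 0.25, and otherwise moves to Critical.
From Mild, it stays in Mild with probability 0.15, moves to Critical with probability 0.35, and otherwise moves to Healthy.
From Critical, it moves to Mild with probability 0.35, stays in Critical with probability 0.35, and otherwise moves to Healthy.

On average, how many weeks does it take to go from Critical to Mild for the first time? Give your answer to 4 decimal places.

2.8571

Let t(s) be the expected number of weeks to first reach Mild from state s, with t(Mild) = 0. Conditioning on the first week:
t(Healthy) = 1 + 0.25·t(Healthy) + 0.4·t(Critical)
t(Critical) = 1 + 0.3·t(Healthy) + 0.35·t(Critical)
Solving: t(Healthy) = 2.8571, t(Critical) = 2.8571.
Expected weeks from Critical to Mild: 2.8571.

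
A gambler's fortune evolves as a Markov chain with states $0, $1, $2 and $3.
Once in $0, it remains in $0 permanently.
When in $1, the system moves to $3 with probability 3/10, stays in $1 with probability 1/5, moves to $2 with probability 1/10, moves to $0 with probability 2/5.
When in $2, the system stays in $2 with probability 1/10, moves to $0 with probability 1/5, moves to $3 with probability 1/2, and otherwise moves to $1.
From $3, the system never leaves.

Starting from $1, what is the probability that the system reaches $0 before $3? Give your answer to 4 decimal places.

0.5429

Let h(s) be the probability of absorption at $0 starting from transient state s. Then h($0) = 1 and h($3) = 0. By first-step analysis:
h($1) = 0.4·1 + 0.2·h($1) + 0.1·h($2) + 0.3·0
h($2) = 0.2·1 + 0.2·h($1) + 0.1·h($2) + 0.5·0
Solving: h($1) = 0.5429, h($2) = 0.3429.
Starting from $1, the probability is 0.5429.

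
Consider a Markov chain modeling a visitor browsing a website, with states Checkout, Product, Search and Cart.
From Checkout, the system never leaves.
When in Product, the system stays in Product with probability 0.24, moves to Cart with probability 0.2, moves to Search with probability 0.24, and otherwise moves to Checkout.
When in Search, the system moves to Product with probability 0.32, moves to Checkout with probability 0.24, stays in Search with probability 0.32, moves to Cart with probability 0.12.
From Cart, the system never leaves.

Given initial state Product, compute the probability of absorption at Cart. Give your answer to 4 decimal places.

Let h(s) be the probability of absorption at Cart starting from transient state s. Then h(Cart) = 1 and h(Checkout) = 0. By first-step analysis:
h(Product) = 0.32·0 + 0.24·h(Product) + 0.24·h(Search) + 0.2·1
h(Search) = 0.24·0 + 0.32·h(Product) + 0.32·h(Search) + 0.12·1
Solving: h(Product) = 0.3745, h(Search) = 0.3527.
Starting from Product, the probability is 0.3745.

0.3745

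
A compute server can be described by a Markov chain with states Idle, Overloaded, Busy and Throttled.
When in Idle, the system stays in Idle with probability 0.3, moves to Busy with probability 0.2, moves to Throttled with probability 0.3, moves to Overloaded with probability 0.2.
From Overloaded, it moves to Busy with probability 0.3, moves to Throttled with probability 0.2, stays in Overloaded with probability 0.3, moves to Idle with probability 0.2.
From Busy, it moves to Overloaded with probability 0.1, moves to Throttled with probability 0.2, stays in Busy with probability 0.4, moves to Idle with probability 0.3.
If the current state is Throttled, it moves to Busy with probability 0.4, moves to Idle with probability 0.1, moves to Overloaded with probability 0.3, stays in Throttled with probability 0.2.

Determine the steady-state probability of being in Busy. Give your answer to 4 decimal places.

0.3321

Let the stationary distribution be π with π = πP and π_1 + π_2 + π_3 + π_4 = 1.
π_1 = 0.3·π_1 + 0.2·π_2 + 0.3·π_3 + 0.1·π_4
π_2 = 0.2·π_1 + 0.3·π_2 + 0.1·π_3 + 0.3·π_4
π_3 = 0.2·π_1 + 0.3·π_2 + 0.4·π_3 + 0.4·π_4
Solving with the normalization constraint gives π = (0.2343, 0.2101, 0.3321, 0.2234).
So the stationary probability of Busy is 0.3321.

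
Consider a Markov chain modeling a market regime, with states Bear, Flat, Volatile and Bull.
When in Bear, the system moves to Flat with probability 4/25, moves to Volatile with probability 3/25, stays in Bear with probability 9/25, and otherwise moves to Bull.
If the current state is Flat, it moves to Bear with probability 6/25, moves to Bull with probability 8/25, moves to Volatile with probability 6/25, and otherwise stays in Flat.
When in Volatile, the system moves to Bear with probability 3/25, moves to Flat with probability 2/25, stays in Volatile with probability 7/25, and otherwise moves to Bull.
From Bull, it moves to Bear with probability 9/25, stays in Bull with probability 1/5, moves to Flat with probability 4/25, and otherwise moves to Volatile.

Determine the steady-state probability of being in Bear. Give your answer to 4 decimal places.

Let the stationary distribution be π with π = πP and π_1 + π_2 + π_3 + π_4 = 1.
π_1 = 0.36·π_1 + 0.24·π_2 + 0.12·π_3 + 0.36·π_4
π_2 = 0.16·π_1 + 0.2·π_2 + 0.08·π_3 + 0.16·π_4
π_3 = 0.12·π_1 + 0.24·π_2 + 0.28·π_3 + 0.28·π_4
Solving with the normalization constraint gives π = (0.2875, 0.1477, 0.2281, 0.3367).
So the stationary probability of Bear is 0.2875.

0.2875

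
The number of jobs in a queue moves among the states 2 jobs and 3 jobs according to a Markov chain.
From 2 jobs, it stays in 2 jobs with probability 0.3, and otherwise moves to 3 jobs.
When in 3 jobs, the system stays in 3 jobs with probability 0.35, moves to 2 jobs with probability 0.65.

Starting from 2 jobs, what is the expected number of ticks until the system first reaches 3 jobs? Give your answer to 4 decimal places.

Let t(s) be the expected number of ticks to first reach 3 jobs from state s, with t(3 jobs) = 0. Conditioning on the first tick:
t(2 jobs) = 1 + 0.3·t(2 jobs)
Solving: t(2 jobs) = 1.4286.
Expected ticks from 2 jobs to 3 jobs: 1.4286.

1.4286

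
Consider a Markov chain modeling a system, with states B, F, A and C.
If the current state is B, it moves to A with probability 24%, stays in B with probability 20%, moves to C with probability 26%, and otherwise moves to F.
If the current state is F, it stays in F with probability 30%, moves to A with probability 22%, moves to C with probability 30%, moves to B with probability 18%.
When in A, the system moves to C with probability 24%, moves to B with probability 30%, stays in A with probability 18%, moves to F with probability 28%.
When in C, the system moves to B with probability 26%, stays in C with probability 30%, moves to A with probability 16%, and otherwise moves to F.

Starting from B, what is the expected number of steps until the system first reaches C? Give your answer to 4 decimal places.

Let t(s) be the expected number of steps to first reach C from state s, with t(C) = 0. Conditioning on the first step:
t(B) = 1 + 0.2·t(B) + 0.3·t(F) + 0.24·t(A)
t(F) = 1 + 0.18·t(B) + 0.3·t(F) + 0.22·t(A)
t(A) = 1 + 0.3·t(B) + 0.28·t(F) + 0.18·t(A)
Solving: t(B) = 3.7396, t(F) = 3.5886, t(A) = 3.8130.
Expected steps from B to C: 3.7396.

3.7396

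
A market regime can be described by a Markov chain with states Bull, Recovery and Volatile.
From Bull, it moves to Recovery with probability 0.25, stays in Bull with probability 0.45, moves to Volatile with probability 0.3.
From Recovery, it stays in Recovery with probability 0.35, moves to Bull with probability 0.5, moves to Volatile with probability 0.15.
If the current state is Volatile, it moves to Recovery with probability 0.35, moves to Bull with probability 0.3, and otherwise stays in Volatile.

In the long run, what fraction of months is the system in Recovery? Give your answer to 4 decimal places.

Let the stationary distribution be π with π = πP and π_1 + π_2 + π_3 = 1.
π_1 = 0.45·π_1 + 0.5·π_2 + 0.3·π_3
π_2 = 0.25·π_1 + 0.35·π_2 + 0.35·π_3
Solving with the normalization constraint gives π = (0.4253, 0.3075, 0.2672).
So the stationary probability of Recovery is 0.3075.

0.3075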